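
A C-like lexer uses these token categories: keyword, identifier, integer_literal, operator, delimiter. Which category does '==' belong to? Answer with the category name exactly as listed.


Token: '=='
Checking categories:
  identifier: no
  integer_literal: no
  operator: YES
  keyword: no
  delimiter: no
Category: operator

operator


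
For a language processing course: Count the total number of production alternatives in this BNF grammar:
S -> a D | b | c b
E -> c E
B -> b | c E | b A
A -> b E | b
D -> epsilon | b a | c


Counting alternatives per rule:
  S: 3 alternative(s)
  E: 1 alternative(s)
  B: 3 alternative(s)
  A: 2 alternative(s)
  D: 3 alternative(s)
Sum: 3 + 1 + 3 + 2 + 3 = 12

12


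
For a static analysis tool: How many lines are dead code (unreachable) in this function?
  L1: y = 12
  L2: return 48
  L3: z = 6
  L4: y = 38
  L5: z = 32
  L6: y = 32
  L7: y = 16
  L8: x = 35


Analyzing control flow:
  L1: reachable (before return)
  L2: reachable (return statement)
  L3: DEAD (after return at L2)
  L4: DEAD (after return at L2)
  L5: DEAD (after return at L2)
  L6: DEAD (after return at L2)
  L7: DEAD (after return at L2)
  L8: DEAD (after return at L2)
Return at L2, total lines = 8
Dead lines: L3 through L8
Count: 6

6


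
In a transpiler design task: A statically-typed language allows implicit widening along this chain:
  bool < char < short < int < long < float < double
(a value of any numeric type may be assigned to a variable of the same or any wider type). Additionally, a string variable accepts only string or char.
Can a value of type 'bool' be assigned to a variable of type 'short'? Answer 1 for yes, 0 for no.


Target variable type: short
Source value type: bool
Numeric ranks: bool=0, short=2
Widening allowed iff rank(source) <= rank(target): 0 <= 2? Yes
Result: 1

1


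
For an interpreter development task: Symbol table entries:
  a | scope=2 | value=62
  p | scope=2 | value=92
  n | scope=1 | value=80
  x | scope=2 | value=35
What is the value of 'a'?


Searching symbol table for 'a':
  a | scope=2 | value=62 <- MATCH
  p | scope=2 | value=92
  n | scope=1 | value=80
  x | scope=2 | value=35
Found 'a' at scope 2 with value 62

62


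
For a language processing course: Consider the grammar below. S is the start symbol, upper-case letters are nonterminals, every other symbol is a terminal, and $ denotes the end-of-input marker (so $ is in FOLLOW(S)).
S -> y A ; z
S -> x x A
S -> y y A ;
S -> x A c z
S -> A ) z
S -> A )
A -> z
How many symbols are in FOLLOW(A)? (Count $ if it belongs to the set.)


S is the start symbol and does not occur in any rule body, so FOLLOW(S) = {$}.
Examining every occurrence of A in a rule body:
  S -> y A ; z : A is followed by terminal ';' -> add ';'
  S -> x x A : A is at the right end -> add FOLLOW(S) = {$}
  S -> y y A ; : A is followed by terminal ';' -> add ';' (already in the set)
  S -> x A c z : A is followed by terminal 'c' -> add 'c'
  S -> A ) z : A is followed by terminal ')' -> add ')'
  S -> A ) : A is followed by terminal ')' -> add ')' (already in the set)
  A -> z : A does not occur in the body -> contributes nothing
FOLLOW(A) = {), ;, c, $}
Count: 4

4


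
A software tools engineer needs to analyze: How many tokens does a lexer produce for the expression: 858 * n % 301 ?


Scanning '858 * n % 301'
Token 1: '858' -> integer_literal
Token 2: '*' -> operator
Token 3: 'n' -> identifier
Token 4: '%' -> operator
Token 5: '301' -> integer_literal
Total tokens: 5

5


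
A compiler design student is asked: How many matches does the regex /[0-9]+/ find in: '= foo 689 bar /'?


Pattern: /[0-9]+/ (int literals)
Input: '= foo 689 bar /'
Scanning for matches:
  Match 1: '689'
Total matches: 1

1


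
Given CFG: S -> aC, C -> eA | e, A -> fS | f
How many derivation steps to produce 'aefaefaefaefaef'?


Grammar: S -> aC, C -> eA | e, A -> fS | f
Deriving 'aefaefaefaefaef':
Step 1: S -> aC => aC
Step 2: C -> eA => aeA
Step 3: A -> fS => aefS
Step 4: S -> aC => aefaC
Step 5: C -> eA => aefaeA
Step 6: A -> fS => aefaefS
Step 7: S -> aC => aefaefaC
Step 8: C -> eA => aefaefaeA
Step 9: A -> fS => aefaefaefS
Step 10: S -> aC => aefaefaefaC
Step 11: C -> eA => aefaefaefaeA
Step 12: A -> fS => aefaefaefaefS
Step 13: S -> aC => aefaefaefaefaC
Step 14: C -> eA => aefaefaefaefaeA
Step 15: A -> f => aefaefaefaefaef
Total derivation steps: 15

15


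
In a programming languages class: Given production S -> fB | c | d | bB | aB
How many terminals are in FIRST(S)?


Production: S -> fB | c | d | bB | aB
Examining each alternative for leading terminals:
  S -> fB : first terminal = 'f'
  S -> c : first terminal = 'c'
  S -> d : first terminal = 'd'
  S -> bB : first terminal = 'b'
  S -> aB : first terminal = 'a'
FIRST(S) = {a, b, c, d, f}
Count: 5

5


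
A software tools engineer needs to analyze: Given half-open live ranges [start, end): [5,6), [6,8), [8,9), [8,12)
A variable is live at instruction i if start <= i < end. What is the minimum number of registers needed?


Live ranges:
  Var0: [5, 6)
  Var1: [6, 8)
  Var2: [8, 9)
  Var3: [8, 12)
Sweep-line events (position, delta, active):
  pos=5 start -> active=1
  pos=6 end -> active=0
  pos=6 start -> active=1
  pos=8 end -> active=0
  pos=8 start -> active=1
  pos=8 start -> active=2
  pos=9 end -> active=1
  pos=12 end -> active=0
Maximum simultaneous active: 2
Minimum registers needed: 2

2


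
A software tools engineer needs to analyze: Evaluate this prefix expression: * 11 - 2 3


Parsing prefix expression: * 11 - 2 3
Step 1: Innermost operation '- 2 3'
  2 - 3 = -1
Step 2: Outer operation '* 11 [-1]'
  11 * -1 = -11

-11


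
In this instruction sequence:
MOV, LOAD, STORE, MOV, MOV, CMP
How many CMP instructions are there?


Scanning instruction sequence for CMP:
  Position 1: MOV
  Position 2: LOAD
  Position 3: STORE
  Position 4: MOV
  Position 5: MOV
  Position 6: CMP <- MATCH
Matches at positions: [6]
Total CMP count: 1

1


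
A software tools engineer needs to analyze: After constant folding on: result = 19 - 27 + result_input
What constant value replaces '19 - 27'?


Identifying constant sub-expression:
  Original: result = 19 - 27 + result_input
  19 and 27 are both compile-time constants
  Evaluating: 19 - 27 = -8
  After folding: result = -8 + result_input

-8


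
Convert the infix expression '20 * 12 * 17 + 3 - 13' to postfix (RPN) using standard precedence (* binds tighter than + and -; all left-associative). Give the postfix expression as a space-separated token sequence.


Applying the shunting-yard algorithm:
  Operand 20 -> output
  Push '*' onto operator stack -> op-stack: [*]
  Operand 12 -> output
  See '*' (prec 2); top '*' (prec 2) >= it -> pop '*' to output
  Push '*' onto operator stack -> op-stack: [*]
  Operand 17 -> output
  See '+' (prec 1); top '*' (prec 2) >= it -> pop '*' to output
  Push '+' onto operator stack -> op-stack: [+]
  Operand 3 -> output
  See '-' (prec 1); top '+' (prec 1) >= it -> pop '+' to output
  Push '-' onto operator stack -> op-stack: [-]
  Operand 13 -> output
  End of input: pop '-' to output
Postfix result: 20 12 * 17 * 3 + 13 -

20 12 * 17 * 3 + 13 -


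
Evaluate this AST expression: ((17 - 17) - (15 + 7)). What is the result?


Expression: ((17 - 17) - (15 + 7))
Evaluating step by step:
  17 - 17 = 0
  15 + 7 = 22
  0 - 22 = -22
Result: -22

-22


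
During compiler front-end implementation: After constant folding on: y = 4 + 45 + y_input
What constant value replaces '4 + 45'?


Identifying constant sub-expression:
  Original: y = 4 + 45 + y_input
  4 and 45 are both compile-time constants
  Evaluating: 4 + 45 = 49
  After folding: y = 49 + y_input

49


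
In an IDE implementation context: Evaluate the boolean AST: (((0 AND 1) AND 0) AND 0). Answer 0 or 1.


Step 1: Evaluate inner node
  0 AND 1 = 0
Step 2: Evaluate next node
  0 AND 0 = 0
Step 3: Evaluate root node
  0 AND 0 = 0

0


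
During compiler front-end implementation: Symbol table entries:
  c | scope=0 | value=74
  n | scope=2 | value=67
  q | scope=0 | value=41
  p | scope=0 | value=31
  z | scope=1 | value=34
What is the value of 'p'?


Searching symbol table for 'p':
  c | scope=0 | value=74
  n | scope=2 | value=67
  q | scope=0 | value=41
  p | scope=0 | value=31 <- MATCH
  z | scope=1 | value=34
Found 'p' at scope 0 with value 31

31


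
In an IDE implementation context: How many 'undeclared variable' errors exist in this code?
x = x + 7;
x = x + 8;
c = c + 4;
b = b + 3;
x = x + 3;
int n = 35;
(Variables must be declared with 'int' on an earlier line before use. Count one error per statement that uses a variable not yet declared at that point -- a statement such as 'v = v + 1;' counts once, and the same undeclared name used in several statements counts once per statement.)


Scanning code line by line:
  Line 1: use 'x' -> ERROR (undeclared)
  Line 2: use 'x' -> ERROR (undeclared)
  Line 3: use 'c' -> ERROR (undeclared)
  Line 4: use 'b' -> ERROR (undeclared)
  Line 5: use 'x' -> ERROR (undeclared)
  Line 6: declare 'n' -> declared = ['n']
Total undeclared variable errors: 5

5


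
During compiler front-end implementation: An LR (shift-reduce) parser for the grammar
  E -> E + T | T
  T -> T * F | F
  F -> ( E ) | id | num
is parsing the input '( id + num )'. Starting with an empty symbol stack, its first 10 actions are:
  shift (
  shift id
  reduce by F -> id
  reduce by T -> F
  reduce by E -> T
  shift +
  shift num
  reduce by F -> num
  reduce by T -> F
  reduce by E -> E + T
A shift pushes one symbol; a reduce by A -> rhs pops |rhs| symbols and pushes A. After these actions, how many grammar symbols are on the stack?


Tracking the symbol stack through each action:
  Action 1: shift '(' : push -> stack = [(] (size 1)
  Action 2: shift 'id' : push -> stack = [(, id] (size 2)
  Action 3: reduce by F -> id : pop 1, push F -> stack = [(, F] (size 2)
  Action 4: reduce by T -> F : pop 1, push T -> stack = [(, T] (size 2)
  Action 5: reduce by E -> T : pop 1, push E -> stack = [(, E] (size 2)
  Action 6: shift '+' : push -> stack = [(, E, +] (size 3)
  Action 7: shift 'num' : push -> stack = [(, E, +, num] (size 4)
  Action 8: reduce by F -> num : pop 1, push F -> stack = [(, E, +, F] (size 4)
  Action 9: reduce by T -> F : pop 1, push T -> stack = [(, E, +, T] (size 4)
  Action 10: reduce by E -> E + T : pop 3, push E -> stack = [(, E] (size 2)
Final stack size: 2

2


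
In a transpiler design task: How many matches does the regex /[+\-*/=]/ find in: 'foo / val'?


Pattern: /[+\-*/=]/ (operators)
Input: 'foo / val'
Scanning for matches:
  Match 1: '/'
Total matches: 1

1


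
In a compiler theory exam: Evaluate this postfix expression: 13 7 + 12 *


Processing tokens left to right:
Push 13, Push 7
Pop 13 and 7, compute 13 + 7 = 20, push 20
Push 12
Pop 20 and 12, compute 20 * 12 = 240, push 240
Stack result: 240

240


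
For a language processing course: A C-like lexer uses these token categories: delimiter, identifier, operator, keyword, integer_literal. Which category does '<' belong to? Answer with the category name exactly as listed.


Token: '<'
Checking categories:
  identifier: no
  integer_literal: no
  operator: YES
  keyword: no
  delimiter: no
Category: operator

operator


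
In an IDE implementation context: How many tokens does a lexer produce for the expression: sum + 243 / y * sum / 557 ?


Scanning 'sum + 243 / y * sum / 557'
Token 1: 'sum' -> identifier
Token 2: '+' -> operator
Token 3: '243' -> integer_literal
Token 4: '/' -> operator
Token 5: 'y' -> identifier
Token 6: '*' -> operator
Token 7: 'sum' -> identifier
Token 8: '/' -> operator
Token 9: '557' -> integer_literal
Total tokens: 9

9


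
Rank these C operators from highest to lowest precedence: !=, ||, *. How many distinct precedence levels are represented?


Looking up precedence for each operator:
  != -> precedence 3
  || -> precedence 1
  * -> precedence 6
Sorted highest to lowest: *, !=, ||
Distinct precedence values: [6, 3, 1]
Number of distinct levels: 3

3


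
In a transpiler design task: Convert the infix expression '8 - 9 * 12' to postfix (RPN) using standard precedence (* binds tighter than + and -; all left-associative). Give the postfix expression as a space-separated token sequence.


Applying the shunting-yard algorithm:
  Operand 8 -> output
  Push '-' onto operator stack -> op-stack: [-]
  Operand 9 -> output
  Push '*' onto operator stack -> op-stack: [-, *]
  Operand 12 -> output
  End of input: pop '*' to output
  End of input: pop '-' to output
Postfix result: 8 9 12 * -

8 9 12 * -


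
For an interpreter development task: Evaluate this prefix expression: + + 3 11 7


Parsing prefix expression: + + 3 11 7
Step 1: Innermost operation '+ 3 11'
  3 + 11 = 14
Step 2: Outer operation '+ [14] 7'
  14 + 7 = 21

21


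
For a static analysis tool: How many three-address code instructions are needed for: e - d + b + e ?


Expression: e - d + b + e
Generating three-address code (respecting * over +/- precedence):
  Instruction 1: t1 = e - d
  Instruction 2: t2 = t1 + b
  Instruction 3: t3 = t2 + e
Total instructions: 3

3


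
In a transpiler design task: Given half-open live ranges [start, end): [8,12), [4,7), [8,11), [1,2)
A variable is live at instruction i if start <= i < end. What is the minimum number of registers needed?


Live ranges:
  Var0: [8, 12)
  Var1: [4, 7)
  Var2: [8, 11)
  Var3: [1, 2)
Sweep-line events (position, delta, active):
  pos=1 start -> active=1
  pos=2 end -> active=0
  pos=4 start -> active=1
  pos=7 end -> active=0
  pos=8 start -> active=1
  pos=8 start -> active=2
  pos=11 end -> active=1
  pos=12 end -> active=0
Maximum simultaneous active: 2
Minimum registers needed: 2

2


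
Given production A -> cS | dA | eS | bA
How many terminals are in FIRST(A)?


Production: A -> cS | dA | eS | bA
Examining each alternative for leading terminals:
  A -> cS : first terminal = 'c'
  A -> dA : first terminal = 'd'
  A -> eS : first terminal = 'e'
  A -> bA : first terminal = 'b'
FIRST(A) = {b, c, d, e}
Count: 4

4


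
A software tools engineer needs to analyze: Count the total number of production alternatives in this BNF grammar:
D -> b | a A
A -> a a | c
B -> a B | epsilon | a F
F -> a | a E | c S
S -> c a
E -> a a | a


Counting alternatives per rule:
  D: 2 alternative(s)
  A: 2 alternative(s)
  B: 3 alternative(s)
  F: 3 alternative(s)
  S: 1 alternative(s)
  E: 2 alternative(s)
Sum: 2 + 2 + 3 + 3 + 1 + 2 = 13

13


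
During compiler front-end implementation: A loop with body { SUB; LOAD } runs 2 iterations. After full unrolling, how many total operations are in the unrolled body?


Loop body operations: SUB, LOAD (2 ops per iteration)
Unrolling 2 iterations:
  Iteration 1: SUB, LOAD (2 ops)
  Iteration 2: SUB, LOAD (2 ops)
Total: 2 iterations * 2 ops/iter = 4 operations

4


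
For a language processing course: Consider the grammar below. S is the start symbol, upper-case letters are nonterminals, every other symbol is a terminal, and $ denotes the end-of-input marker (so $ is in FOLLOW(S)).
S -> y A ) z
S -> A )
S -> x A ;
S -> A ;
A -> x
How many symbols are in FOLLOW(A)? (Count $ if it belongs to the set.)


S is the start symbol and does not occur in any rule body, so FOLLOW(S) = {$}.
Examining every occurrence of A in a rule body:
  S -> y A ) z : A is followed by terminal ')' -> add ')'
  S -> A ) : A is followed by terminal ')' -> add ')' (already in the set)
  S -> x A ; : A is followed by terminal ';' -> add ';'
  S -> A ; : A is followed by terminal ';' -> add ';' (already in the set)
  A -> x : A does not occur in the body -> contributes nothing
FOLLOW(A) = {), ;}
Count: 2

2


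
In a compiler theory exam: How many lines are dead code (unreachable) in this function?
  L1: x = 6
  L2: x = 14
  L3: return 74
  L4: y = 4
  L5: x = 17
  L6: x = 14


Analyzing control flow:
  L1: reachable (before return)
  L2: reachable (before return)
  L3: reachable (return statement)
  L4: DEAD (after return at L3)
  L5: DEAD (after return at L3)
  L6: DEAD (after return at L3)
Return at L3, total lines = 6
Dead lines: L4 through L6
Count: 3

3


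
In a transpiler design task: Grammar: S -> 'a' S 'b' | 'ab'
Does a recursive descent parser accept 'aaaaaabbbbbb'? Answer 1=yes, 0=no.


Grammar accepts strings of the form a^n b^n (n >= 1)
Word: 'aaaaaabbbbbb'
Counting: 6 a's and 6 b's
Check: 6 == 6? Yes
Derivation (S -> aSb applied 5 time(s), then S -> ab): S => aSb => aaSbb => aaaSbbb => aaaaSbbbb => aaaaaSbbbbb => aaaaaabbbbbb
Accepted

1


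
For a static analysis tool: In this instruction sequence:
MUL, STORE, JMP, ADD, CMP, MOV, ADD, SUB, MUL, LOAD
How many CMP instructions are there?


Scanning instruction sequence for CMP:
  Position 1: MUL
  Position 2: STORE
  Position 3: JMP
  Position 4: ADD
  Position 5: CMP <- MATCH
  Position 6: MOV
  Position 7: ADD
  Position 8: SUB
  Position 9: MUL
  Position 10: LOAD
Matches at positions: [5]
Total CMP count: 1

1


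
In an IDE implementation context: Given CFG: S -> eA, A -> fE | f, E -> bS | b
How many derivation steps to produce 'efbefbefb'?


Grammar: S -> eA, A -> fE | f, E -> bS | b
Deriving 'efbefbefb':
Step 1: S -> eA => eA
Step 2: A -> fE => efE
Step 3: E -> bS => efbS
Step 4: S -> eA => efbeA
Step 5: A -> fE => efbefE
Step 6: E -> bS => efbefbS
Step 7: S -> eA => efbefbeA
Step 8: A -> fE => efbefbefE
Step 9: E -> b => efbefbefb
Total derivation steps: 9

9


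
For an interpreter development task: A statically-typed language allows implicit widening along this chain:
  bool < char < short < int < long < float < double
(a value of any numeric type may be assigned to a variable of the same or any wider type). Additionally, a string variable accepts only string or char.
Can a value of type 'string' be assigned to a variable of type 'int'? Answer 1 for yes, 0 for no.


Target variable type: int
Source value type: string
Rule: string cannot widen to any numeric type
Result: 0

0


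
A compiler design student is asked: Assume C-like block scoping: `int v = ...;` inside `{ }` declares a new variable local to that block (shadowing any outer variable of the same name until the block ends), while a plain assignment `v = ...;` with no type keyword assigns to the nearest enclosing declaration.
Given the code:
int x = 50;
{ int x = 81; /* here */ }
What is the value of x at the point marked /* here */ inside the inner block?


Analyzing scoping rules:
Outer scope: declares x = 50
Inner block: 'int x = 81;' declares a NEW x that shadows the outer one
Inside the block the inner declaration is in scope -> 81
Result: 81

81


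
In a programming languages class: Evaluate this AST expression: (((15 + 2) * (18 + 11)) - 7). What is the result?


Expression: (((15 + 2) * (18 + 11)) - 7)
Evaluating step by step:
  15 + 2 = 17
  18 + 11 = 29
  17 * 29 = 493
  493 - 7 = 486
Result: 486

486


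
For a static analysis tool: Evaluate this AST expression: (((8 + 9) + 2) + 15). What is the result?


Expression: (((8 + 9) + 2) + 15)
Evaluating step by step:
  8 + 9 = 17
  17 + 2 = 19
  19 + 15 = 34
Result: 34

34


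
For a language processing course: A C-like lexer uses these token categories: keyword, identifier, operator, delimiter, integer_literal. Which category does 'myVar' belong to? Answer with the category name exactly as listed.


Token: 'myVar'
Checking categories:
  identifier: YES
  integer_literal: no
  operator: no
  keyword: no
  delimiter: no
Category: identifier

identifier


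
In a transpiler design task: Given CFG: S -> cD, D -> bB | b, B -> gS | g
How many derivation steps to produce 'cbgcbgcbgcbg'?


Grammar: S -> cD, D -> bB | b, B -> gS | g
Deriving 'cbgcbgcbgcbg':
Step 1: S -> cD => cD
Step 2: D -> bB => cbB
Step 3: B -> gS => cbgS
Step 4: S -> cD => cbgcD
Step 5: D -> bB => cbgcbB
Step 6: B -> gS => cbgcbgS
Step 7: S -> cD => cbgcbgcD
Step 8: D -> bB => cbgcbgcbB
Step 9: B -> gS => cbgcbgcbgS
Step 10: S -> cD => cbgcbgcbgcD
Step 11: D -> bB => cbgcbgcbgcbB
Step 12: B -> g => cbgcbgcbgcbg
Total derivation steps: 12

12


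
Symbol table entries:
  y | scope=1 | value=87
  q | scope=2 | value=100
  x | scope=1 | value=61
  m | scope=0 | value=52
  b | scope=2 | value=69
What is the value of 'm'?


Searching symbol table for 'm':
  y | scope=1 | value=87
  q | scope=2 | value=100
  x | scope=1 | value=61
  m | scope=0 | value=52 <- MATCH
  b | scope=2 | value=69
Found 'm' at scope 0 with value 52

52


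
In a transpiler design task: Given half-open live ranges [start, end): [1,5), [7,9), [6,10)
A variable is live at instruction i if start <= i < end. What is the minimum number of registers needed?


Live ranges:
  Var0: [1, 5)
  Var1: [7, 9)
  Var2: [6, 10)
Sweep-line events (position, delta, active):
  pos=1 start -> active=1
  pos=5 end -> active=0
  pos=6 start -> active=1
  pos=7 start -> active=2
  pos=9 end -> active=1
  pos=10 end -> active=0
Maximum simultaneous active: 2
Minimum registers needed: 2

2


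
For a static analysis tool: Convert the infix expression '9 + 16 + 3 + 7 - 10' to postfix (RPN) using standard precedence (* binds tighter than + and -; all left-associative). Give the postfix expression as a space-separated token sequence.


Applying the shunting-yard algorithm:
  Operand 9 -> output
  Push '+' onto operator stack -> op-stack: [+]
  Operand 16 -> output
  See '+' (prec 1); top '+' (prec 1) >= it -> pop '+' to output
  Push '+' onto operator stack -> op-stack: [+]
  Operand 3 -> output
  See '+' (prec 1); top '+' (prec 1) >= it -> pop '+' to output
  Push '+' onto operator stack -> op-stack: [+]
  Operand 7 -> output
  See '-' (prec 1); top '+' (prec 1) >= it -> pop '+' to output
  Push '-' onto operator stack -> op-stack: [-]
  Operand 10 -> output
  End of input: pop '-' to output
Postfix result: 9 16 + 3 + 7 + 10 -

9 16 + 3 + 7 + 10 -


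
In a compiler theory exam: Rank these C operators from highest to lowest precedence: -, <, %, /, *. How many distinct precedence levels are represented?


Looking up precedence for each operator:
  - -> precedence 5
  < -> precedence 4
  % -> precedence 6
  / -> precedence 6
  * -> precedence 6
Sorted highest to lowest: %, /, *, -, <
Distinct precedence values: [6, 5, 4]
Number of distinct levels: 3

3


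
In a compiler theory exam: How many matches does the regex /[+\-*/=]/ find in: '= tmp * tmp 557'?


Pattern: /[+\-*/=]/ (operators)
Input: '= tmp * tmp 557'
Scanning for matches:
  Match 1: '='
  Match 2: '*'
Total matches: 2

2


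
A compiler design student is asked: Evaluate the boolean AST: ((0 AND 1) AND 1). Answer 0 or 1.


Step 1: Evaluate inner node
  0 AND 1 = 0
Step 2: Evaluate root node
  0 AND 1 = 0

0


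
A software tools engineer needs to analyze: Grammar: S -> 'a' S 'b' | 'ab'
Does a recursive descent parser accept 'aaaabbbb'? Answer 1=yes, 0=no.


Grammar accepts strings of the form a^n b^n (n >= 1)
Word: 'aaaabbbb'
Counting: 4 a's and 4 b's
Check: 4 == 4? Yes
Derivation (S -> aSb applied 3 time(s), then S -> ab): S => aSb => aaSbb => aaaSbbb => aaaabbbb
Accepted

1


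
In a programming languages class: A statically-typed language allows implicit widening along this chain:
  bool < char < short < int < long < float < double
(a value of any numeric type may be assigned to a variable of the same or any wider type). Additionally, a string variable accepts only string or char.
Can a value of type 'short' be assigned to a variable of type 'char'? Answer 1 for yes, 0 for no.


Target variable type: char
Source value type: short
Numeric ranks: short=2, char=1
Widening allowed iff rank(source) <= rank(target): 2 <= 1? No
Result: 0

0


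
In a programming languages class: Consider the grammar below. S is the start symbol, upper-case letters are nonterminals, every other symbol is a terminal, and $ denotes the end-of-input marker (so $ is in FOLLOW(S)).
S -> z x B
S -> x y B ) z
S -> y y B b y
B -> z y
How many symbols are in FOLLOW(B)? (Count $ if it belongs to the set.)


S is the start symbol and does not occur in any rule body, so FOLLOW(S) = {$}.
Examining every occurrence of B in a rule body:
  S -> z x B : B is at the right end -> add FOLLOW(S) = {$}
  S -> x y B ) z : B is followed by terminal ')' -> add ')'
  S -> y y B b y : B is followed by terminal 'b' -> add 'b'
  B -> z y : B does not occur in the body -> contributes nothing
FOLLOW(B) = {), b, $}
Count: 3

3


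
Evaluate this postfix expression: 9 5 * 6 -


Processing tokens left to right:
Push 9, Push 5
Pop 9 and 5, compute 9 * 5 = 45, push 45
Push 6
Pop 45 and 6, compute 45 - 6 = 39, push 39
Stack result: 39

39


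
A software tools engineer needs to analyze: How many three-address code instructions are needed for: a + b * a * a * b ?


Expression: a + b * a * a * b
Generating three-address code (respecting * over +/- precedence):
  Instruction 1: t1 = b * a
  Instruction 2: t2 = t1 * a
  Instruction 3: t3 = t2 * b
  Instruction 4: t4 = a + t3
Total instructions: 4

4


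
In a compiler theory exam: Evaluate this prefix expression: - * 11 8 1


Parsing prefix expression: - * 11 8 1
Step 1: Innermost operation '* 11 8'
  11 * 8 = 88
Step 2: Outer operation '- [88] 1'
  88 - 1 = 87

87


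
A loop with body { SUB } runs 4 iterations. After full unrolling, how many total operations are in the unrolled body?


Loop body operations: SUB (1 op per iteration)
Unrolling 4 iterations:
  Iteration 1: SUB (1 ops)
  Iteration 2: SUB (1 ops)
  Iteration 3: SUB (1 ops)
  Iteration 4: SUB (1 ops)
Total: 4 iterations * 1 ops/iter = 4 operations

4


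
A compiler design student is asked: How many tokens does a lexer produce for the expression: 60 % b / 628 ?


Scanning '60 % b / 628'
Token 1: '60' -> integer_literal
Token 2: '%' -> operator
Token 3: 'b' -> identifier
Token 4: '/' -> operator
Token 5: '628' -> integer_literal
Total tokens: 5

5


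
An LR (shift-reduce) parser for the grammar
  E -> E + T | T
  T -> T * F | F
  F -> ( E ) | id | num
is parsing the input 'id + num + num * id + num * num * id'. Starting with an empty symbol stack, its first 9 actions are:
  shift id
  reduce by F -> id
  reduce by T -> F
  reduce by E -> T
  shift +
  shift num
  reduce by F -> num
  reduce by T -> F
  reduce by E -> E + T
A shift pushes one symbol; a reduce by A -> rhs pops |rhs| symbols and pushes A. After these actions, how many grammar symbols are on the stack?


Tracking the symbol stack through each action:
  Action 1: shift 'id' : push -> stack = [id] (size 1)
  Action 2: reduce by F -> id : pop 1, push F -> stack = [F] (size 1)
  Action 3: reduce by T -> F : pop 1, push T -> stack = [T] (size 1)
  Action 4: reduce by E -> T : pop 1, push E -> stack = [E] (size 1)
  Action 5: shift '+' : push -> stack = [E, +] (size 2)
  Action 6: shift 'num' : push -> stack = [E, +, num] (size 3)
  Action 7: reduce by F -> num : pop 1, push F -> stack = [E, +, F] (size 3)
  Action 8: reduce by T -> F : pop 1, push T -> stack = [E, +, T] (size 3)
  Action 9: reduce by E -> E + T : pop 3, push E -> stack = [E] (size 1)
Final stack size: 1

1


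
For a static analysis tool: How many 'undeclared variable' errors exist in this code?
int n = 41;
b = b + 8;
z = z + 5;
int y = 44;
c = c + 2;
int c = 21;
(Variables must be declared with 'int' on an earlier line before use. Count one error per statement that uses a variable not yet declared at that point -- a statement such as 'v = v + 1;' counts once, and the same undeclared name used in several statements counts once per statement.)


Scanning code line by line:
  Line 1: declare 'n' -> declared = ['n']
  Line 2: use 'b' -> ERROR (undeclared)
  Line 3: use 'z' -> ERROR (undeclared)
  Line 4: declare 'y' -> declared = ['n', 'y']
  Line 5: use 'c' -> ERROR (undeclared)
  Line 6: declare 'c' -> declared = ['c', 'n', 'y']
Total undeclared variable errors: 3

3


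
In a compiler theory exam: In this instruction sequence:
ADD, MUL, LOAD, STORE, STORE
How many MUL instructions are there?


Scanning instruction sequence for MUL:
  Position 1: ADD
  Position 2: MUL <- MATCH
  Position 3: LOAD
  Position 4: STORE
  Position 5: STORE
Matches at positions: [2]
Total MUL count: 1

1


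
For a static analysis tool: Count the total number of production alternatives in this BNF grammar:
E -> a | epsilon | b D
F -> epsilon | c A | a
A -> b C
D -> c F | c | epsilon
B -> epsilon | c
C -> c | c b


Counting alternatives per rule:
  E: 3 alternative(s)
  F: 3 alternative(s)
  A: 1 alternative(s)
  D: 3 alternative(s)
  B: 2 alternative(s)
  C: 2 alternative(s)
Sum: 3 + 3 + 1 + 3 + 2 + 2 = 14

14


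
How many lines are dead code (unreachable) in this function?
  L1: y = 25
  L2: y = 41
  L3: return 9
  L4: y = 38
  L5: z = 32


Analyzing control flow:
  L1: reachable (before return)
  L2: reachable (before return)
  L3: reachable (return statement)
  L4: DEAD (after return at L3)
  L5: DEAD (after return at L3)
Return at L3, total lines = 5
Dead lines: L4 through L5
Count: 2

2


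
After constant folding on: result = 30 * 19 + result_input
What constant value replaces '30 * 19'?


Identifying constant sub-expression:
  Original: result = 30 * 19 + result_input
  30 and 19 are both compile-time constants
  Evaluating: 30 * 19 = 570
  After folding: result = 570 + result_input

570


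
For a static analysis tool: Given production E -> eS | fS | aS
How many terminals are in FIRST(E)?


Production: E -> eS | fS | aS
Examining each alternative for leading terminals:
  E -> eS : first terminal = 'e'
  E -> fS : first terminal = 'f'
  E -> aS : first terminal = 'a'
FIRST(E) = {a, e, f}
Count: 3

3


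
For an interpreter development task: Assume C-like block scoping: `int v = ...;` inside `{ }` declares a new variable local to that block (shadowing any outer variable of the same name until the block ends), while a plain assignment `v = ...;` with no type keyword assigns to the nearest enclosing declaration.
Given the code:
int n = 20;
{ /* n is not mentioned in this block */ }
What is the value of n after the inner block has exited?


Analyzing scoping rules:
Outer scope: declares n = 20
Inner block: n is neither redeclared nor assigned -> unchanged
After the block -> 20
Result: 20

20


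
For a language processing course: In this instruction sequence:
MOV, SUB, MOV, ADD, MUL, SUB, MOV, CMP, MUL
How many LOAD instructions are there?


Scanning instruction sequence for LOAD:
  Position 1: MOV
  Position 2: SUB
  Position 3: MOV
  Position 4: ADD
  Position 5: MUL
  Position 6: SUB
  Position 7: MOV
  Position 8: CMP
  Position 9: MUL
Matches at positions: []
Total LOAD count: 0

0


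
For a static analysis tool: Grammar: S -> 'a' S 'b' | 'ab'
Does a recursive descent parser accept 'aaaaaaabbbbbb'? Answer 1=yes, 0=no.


Grammar accepts strings of the form a^n b^n (n >= 1)
Word: 'aaaaaaabbbbbb'
Counting: 7 a's and 6 b's
Check: 7 == 6? No
Mismatch: a-count != b-count
Rejected

0


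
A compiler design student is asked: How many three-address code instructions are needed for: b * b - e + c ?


Expression: b * b - e + c
Generating three-address code (respecting * over +/- precedence):
  Instruction 1: t1 = b * b
  Instruction 2: t2 = t1 - e
  Instruction 3: t3 = t2 + c
Total instructions: 3

3


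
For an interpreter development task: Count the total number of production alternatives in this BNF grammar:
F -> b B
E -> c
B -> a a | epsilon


Counting alternatives per rule:
  F: 1 alternative(s)
  E: 1 alternative(s)
  B: 2 alternative(s)
Sum: 1 + 1 + 2 = 4

4


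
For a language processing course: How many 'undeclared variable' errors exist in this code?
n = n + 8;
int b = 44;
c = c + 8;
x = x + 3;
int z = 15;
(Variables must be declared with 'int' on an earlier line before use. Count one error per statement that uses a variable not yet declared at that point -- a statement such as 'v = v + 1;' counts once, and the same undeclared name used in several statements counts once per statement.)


Scanning code line by line:
  Line 1: use 'n' -> ERROR (undeclared)
  Line 2: declare 'b' -> declared = ['b']
  Line 3: use 'c' -> ERROR (undeclared)
  Line 4: use 'x' -> ERROR (undeclared)
  Line 5: declare 'z' -> declared = ['b', 'z']
Total undeclared variable errors: 3

3


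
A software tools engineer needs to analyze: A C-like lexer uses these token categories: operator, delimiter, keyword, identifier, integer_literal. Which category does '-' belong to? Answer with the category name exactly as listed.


Token: '-'
Checking categories:
  identifier: no
  integer_literal: no
  operator: YES
  keyword: no
  delimiter: no
Category: operator

operator


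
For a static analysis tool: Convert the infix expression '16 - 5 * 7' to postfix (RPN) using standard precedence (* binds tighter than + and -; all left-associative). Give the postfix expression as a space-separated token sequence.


Applying the shunting-yard algorithm:
  Operand 16 -> output
  Push '-' onto operator stack -> op-stack: [-]
  Operand 5 -> output
  Push '*' onto operator stack -> op-stack: [-, *]
  Operand 7 -> output
  End of input: pop '*' to output
  End of input: pop '-' to output
Postfix result: 16 5 7 * -

16 5 7 * -


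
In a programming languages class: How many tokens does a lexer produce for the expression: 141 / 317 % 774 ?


Scanning '141 / 317 % 774'
Token 1: '141' -> integer_literal
Token 2: '/' -> operator
Token 3: '317' -> integer_literal
Token 4: '%' -> operator
Token 5: '774' -> integer_literal
Total tokens: 5

5


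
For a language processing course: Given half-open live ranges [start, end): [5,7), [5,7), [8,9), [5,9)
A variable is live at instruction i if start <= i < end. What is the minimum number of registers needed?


Live ranges:
  Var0: [5, 7)
  Var1: [5, 7)
  Var2: [8, 9)
  Var3: [5, 9)
Sweep-line events (position, delta, active):
  pos=5 start -> active=1
  pos=5 start -> active=2
  pos=5 start -> active=3
  pos=7 end -> active=2
  pos=7 end -> active=1
  pos=8 start -> active=2
  pos=9 end -> active=1
  pos=9 end -> active=0
Maximum simultaneous active: 3
Minimum registers needed: 3

3


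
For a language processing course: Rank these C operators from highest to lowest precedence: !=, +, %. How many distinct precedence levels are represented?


Looking up precedence for each operator:
  != -> precedence 3
  + -> precedence 5
  % -> precedence 6
Sorted highest to lowest: %, +, !=
Distinct precedence values: [6, 5, 3]
Number of distinct levels: 3

3


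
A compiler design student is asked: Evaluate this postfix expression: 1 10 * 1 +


Processing tokens left to right:
Push 1, Push 10
Pop 1 and 10, compute 1 * 10 = 10, push 10
Push 1
Pop 10 and 1, compute 10 + 1 = 11, push 11
Stack result: 11

11


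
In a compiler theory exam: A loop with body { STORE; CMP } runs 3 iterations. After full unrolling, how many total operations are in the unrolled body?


Loop body operations: STORE, CMP (2 ops per iteration)
Unrolling 3 iterations:
  Iteration 1: STORE, CMP (2 ops)
  Iteration 2: STORE, CMP (2 ops)
  Iteration 3: STORE, CMP (2 ops)
Total: 3 iterations * 2 ops/iter = 6 operations

6


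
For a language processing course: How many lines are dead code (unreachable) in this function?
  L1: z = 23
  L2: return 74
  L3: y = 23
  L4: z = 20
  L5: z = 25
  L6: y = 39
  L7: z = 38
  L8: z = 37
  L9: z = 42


Analyzing control flow:
  L1: reachable (before return)
  L2: reachable (return statement)
  L3: DEAD (after return at L2)
  L4: DEAD (after return at L2)
  L5: DEAD (after return at L2)
  L6: DEAD (after return at L2)
  L7: DEAD (after return at L2)
  L8: DEAD (after return at L2)
  L9: DEAD (after return at L2)
Return at L2, total lines = 9
Dead lines: L3 through L9
Count: 7

7


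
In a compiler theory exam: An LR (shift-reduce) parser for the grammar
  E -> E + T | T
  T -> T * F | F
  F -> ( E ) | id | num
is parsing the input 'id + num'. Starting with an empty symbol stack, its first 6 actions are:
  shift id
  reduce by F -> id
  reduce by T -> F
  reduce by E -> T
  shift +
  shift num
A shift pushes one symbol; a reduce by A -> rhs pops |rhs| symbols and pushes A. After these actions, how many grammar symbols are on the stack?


Tracking the symbol stack through each action:
  Action 1: shift 'id' : push -> stack = [id] (size 1)
  Action 2: reduce by F -> id : pop 1, push F -> stack = [F] (size 1)
  Action 3: reduce by T -> F : pop 1, push T -> stack = [T] (size 1)
  Action 4: reduce by E -> T : pop 1, push E -> stack = [E] (size 1)
  Action 5: shift '+' : push -> stack = [E, +] (size 2)
  Action 6: shift 'num' : push -> stack = [E, +, num] (size 3)
Final stack size: 3

3


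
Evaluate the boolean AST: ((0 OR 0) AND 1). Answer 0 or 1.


Step 1: Evaluate inner node
  0 OR 0 = 0
Step 2: Evaluate root node
  0 AND 1 = 0

0


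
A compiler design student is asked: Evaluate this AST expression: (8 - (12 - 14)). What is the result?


Expression: (8 - (12 - 14))
Evaluating step by step:
  12 - 14 = -2
  8 - -2 = 10
Result: 10

10


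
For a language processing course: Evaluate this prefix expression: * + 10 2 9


Parsing prefix expression: * + 10 2 9
Step 1: Innermost operation '+ 10 2'
  10 + 2 = 12
Step 2: Outer operation '* [12] 9'
  12 * 9 = 108

108


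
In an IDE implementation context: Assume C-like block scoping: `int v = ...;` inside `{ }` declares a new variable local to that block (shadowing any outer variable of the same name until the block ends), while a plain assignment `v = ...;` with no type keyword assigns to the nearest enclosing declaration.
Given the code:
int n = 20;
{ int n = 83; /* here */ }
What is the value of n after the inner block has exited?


Analyzing scoping rules:
Outer scope: declares n = 20
Inner block: 'int n = 83;' declares a NEW n that shadows the outer one
When the block exits the inner n goes out of scope; the outer n was never modified -> 20
Result: 20

20


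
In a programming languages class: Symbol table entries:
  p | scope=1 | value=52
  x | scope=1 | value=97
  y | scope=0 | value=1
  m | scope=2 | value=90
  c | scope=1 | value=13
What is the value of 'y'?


Searching symbol table for 'y':
  p | scope=1 | value=52
  x | scope=1 | value=97
  y | scope=0 | value=1 <- MATCH
  m | scope=2 | value=90
  c | scope=1 | value=13
Found 'y' at scope 0 with value 1

1


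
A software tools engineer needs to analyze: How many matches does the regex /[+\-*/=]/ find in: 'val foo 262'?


Pattern: /[+\-*/=]/ (operators)
Input: 'val foo 262'
Scanning for matches:
Total matches: 0

0


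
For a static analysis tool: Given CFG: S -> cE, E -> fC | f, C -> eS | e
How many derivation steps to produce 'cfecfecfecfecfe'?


Grammar: S -> cE, E -> fC | f, C -> eS | e
Deriving 'cfecfecfecfecfe':
Step 1: S -> cE => cE
Step 2: E -> fC => cfC
Step 3: C -> eS => cfeS
Step 4: S -> cE => cfecE
Step 5: E -> fC => cfecfC
Step 6: C -> eS => cfecfeS
Step 7: S -> cE => cfecfecE
Step 8: E -> fC => cfecfecfC
Step 9: C -> eS => cfecfecfeS
Step 10: S -> cE => cfecfecfecE
Step 11: E -> fC => cfecfecfecfC
Step 12: C -> eS => cfecfecfecfeS
Step 13: S -> cE => cfecfecfecfecE
Step 14: E -> fC => cfecfecfecfecfC
Step 15: C -> e => cfecfecfecfecfe
Total derivation steps: 15

15


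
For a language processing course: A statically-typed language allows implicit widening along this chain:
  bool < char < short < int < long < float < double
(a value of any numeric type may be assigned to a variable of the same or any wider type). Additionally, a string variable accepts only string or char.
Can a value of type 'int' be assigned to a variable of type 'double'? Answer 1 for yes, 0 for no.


Target variable type: double
Source value type: int
Numeric ranks: int=3, double=6
Widening allowed iff rank(source) <= rank(target): 3 <= 6? Yes
Result: 1

1


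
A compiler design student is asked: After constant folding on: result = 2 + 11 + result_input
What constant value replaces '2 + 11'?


Identifying constant sub-expression:
  Original: result = 2 + 11 + result_input
  2 and 11 are both compile-time constants
  Evaluating: 2 + 11 = 13
  After folding: result = 13 + result_input

13
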